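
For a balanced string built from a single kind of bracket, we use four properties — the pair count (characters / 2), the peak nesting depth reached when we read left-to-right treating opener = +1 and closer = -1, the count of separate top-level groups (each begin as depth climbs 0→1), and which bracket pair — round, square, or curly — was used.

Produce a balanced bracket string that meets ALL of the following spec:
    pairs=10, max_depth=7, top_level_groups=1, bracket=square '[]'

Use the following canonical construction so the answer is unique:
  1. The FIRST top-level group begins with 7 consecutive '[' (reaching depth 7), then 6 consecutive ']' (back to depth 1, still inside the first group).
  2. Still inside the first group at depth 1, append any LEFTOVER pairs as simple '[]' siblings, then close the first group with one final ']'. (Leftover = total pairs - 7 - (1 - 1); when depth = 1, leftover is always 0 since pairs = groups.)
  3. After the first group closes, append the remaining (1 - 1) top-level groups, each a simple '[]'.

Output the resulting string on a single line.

Answer: [[[[[[[]]]]]][][][]]

Derivation:
Spec: pairs=10 depth=7 groups=1
Leftover pairs = 10 - 7 - (1-1) = 3
First group: deep chain of depth 7 + 3 sibling pairs
Remaining 0 groups: simple '[]' each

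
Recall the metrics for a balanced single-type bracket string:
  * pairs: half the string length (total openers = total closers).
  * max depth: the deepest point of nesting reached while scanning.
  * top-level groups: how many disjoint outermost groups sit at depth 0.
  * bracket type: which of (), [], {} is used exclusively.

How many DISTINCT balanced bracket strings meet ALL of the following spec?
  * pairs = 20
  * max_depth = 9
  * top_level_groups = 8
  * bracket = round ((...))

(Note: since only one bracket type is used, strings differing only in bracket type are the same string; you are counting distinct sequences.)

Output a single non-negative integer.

Answer: 154752

Derivation:
Spec: pairs=20 depth=9 groups=8
Count(depth <= 9) = 56419442
Count(depth <= 8) = 56264690
Count(depth == 9) = 56419442 - 56264690 = 154752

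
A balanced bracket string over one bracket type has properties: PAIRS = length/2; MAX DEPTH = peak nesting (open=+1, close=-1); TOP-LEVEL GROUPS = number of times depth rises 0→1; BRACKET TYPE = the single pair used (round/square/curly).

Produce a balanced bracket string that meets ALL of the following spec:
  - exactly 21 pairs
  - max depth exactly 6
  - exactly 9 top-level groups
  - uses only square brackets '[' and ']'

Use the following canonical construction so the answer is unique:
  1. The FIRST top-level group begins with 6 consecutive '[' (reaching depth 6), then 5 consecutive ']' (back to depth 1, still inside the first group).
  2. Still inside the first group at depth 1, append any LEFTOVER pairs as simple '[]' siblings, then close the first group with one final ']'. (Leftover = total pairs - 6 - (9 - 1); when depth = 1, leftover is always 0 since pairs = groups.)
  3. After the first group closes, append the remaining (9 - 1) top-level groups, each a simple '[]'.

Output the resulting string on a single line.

Spec: pairs=21 depth=6 groups=9
Leftover pairs = 21 - 6 - (9-1) = 7
First group: deep chain of depth 6 + 7 sibling pairs
Remaining 8 groups: simple '[]' each

Answer: [[[[[[]]]]][][][][][][][]][][][][][][][][]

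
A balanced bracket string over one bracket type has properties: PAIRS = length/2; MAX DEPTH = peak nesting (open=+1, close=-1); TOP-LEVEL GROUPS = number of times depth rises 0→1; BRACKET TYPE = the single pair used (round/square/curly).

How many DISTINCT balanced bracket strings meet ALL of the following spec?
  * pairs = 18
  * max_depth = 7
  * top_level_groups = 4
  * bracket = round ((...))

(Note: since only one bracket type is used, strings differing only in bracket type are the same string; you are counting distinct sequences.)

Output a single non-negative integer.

Spec: pairs=18 depth=7 groups=4
Count(depth <= 7) = 53621760
Count(depth <= 6) = 45468160
Count(depth == 7) = 53621760 - 45468160 = 8153600

Answer: 8153600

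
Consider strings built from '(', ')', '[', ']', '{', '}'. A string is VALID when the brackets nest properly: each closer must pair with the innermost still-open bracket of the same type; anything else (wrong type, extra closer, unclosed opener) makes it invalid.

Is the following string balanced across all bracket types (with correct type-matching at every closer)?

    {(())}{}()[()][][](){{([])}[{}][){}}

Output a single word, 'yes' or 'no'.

Answer: no

Derivation:
pos 0: push '{'; stack = {
pos 1: push '('; stack = {(
pos 2: push '('; stack = {((
pos 3: ')' matches '('; pop; stack = {(
pos 4: ')' matches '('; pop; stack = {
pos 5: '}' matches '{'; pop; stack = (empty)
pos 6: push '{'; stack = {
pos 7: '}' matches '{'; pop; stack = (empty)
pos 8: push '('; stack = (
pos 9: ')' matches '('; pop; stack = (empty)
pos 10: push '['; stack = [
pos 11: push '('; stack = [(
pos 12: ')' matches '('; pop; stack = [
pos 13: ']' matches '['; pop; stack = (empty)
pos 14: push '['; stack = [
pos 15: ']' matches '['; pop; stack = (empty)
pos 16: push '['; stack = [
pos 17: ']' matches '['; pop; stack = (empty)
pos 18: push '('; stack = (
pos 19: ')' matches '('; pop; stack = (empty)
pos 20: push '{'; stack = {
pos 21: push '{'; stack = {{
pos 22: push '('; stack = {{(
pos 23: push '['; stack = {{([
pos 24: ']' matches '['; pop; stack = {{(
pos 25: ')' matches '('; pop; stack = {{
pos 26: '}' matches '{'; pop; stack = {
pos 27: push '['; stack = {[
pos 28: push '{'; stack = {[{
pos 29: '}' matches '{'; pop; stack = {[
pos 30: ']' matches '['; pop; stack = {
pos 31: push '['; stack = {[
pos 32: saw closer ')' but top of stack is '[' (expected ']') → INVALID
Verdict: type mismatch at position 32: ')' closes '[' → no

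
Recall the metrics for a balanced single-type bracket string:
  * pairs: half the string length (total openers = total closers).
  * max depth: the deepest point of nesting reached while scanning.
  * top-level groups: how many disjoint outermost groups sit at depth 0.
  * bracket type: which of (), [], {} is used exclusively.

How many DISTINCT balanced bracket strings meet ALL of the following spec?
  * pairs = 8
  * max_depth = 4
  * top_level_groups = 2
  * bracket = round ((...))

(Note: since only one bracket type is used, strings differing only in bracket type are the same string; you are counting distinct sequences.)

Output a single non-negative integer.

Spec: pairs=8 depth=4 groups=2
Count(depth <= 4) = 323
Count(depth <= 3) = 144
Count(depth == 4) = 323 - 144 = 179

Answer: 179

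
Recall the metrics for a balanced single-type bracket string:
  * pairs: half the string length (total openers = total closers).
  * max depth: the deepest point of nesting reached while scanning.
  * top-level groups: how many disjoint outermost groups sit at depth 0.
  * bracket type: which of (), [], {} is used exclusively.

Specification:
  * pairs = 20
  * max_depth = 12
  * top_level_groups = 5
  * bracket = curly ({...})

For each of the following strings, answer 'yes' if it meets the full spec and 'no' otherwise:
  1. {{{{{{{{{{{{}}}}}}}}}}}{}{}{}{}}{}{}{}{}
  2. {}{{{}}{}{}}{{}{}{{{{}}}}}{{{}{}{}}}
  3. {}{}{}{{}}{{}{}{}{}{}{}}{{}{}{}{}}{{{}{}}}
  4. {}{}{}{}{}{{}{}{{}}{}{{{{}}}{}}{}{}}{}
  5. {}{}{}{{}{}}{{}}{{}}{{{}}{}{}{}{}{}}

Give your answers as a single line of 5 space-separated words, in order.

String 1 '{{{{{{{{{{{{}}}}}}}}}}}{}{}{}{}}{}{}{}{}': depth seq [1 2 3 4 5 6 7 8 9 10 11 12 11 10 9 8 7 6 5 4 3 2 1 2 1 2 1 2 1 2 1 0 1 0 1 0 1 0 1 0]
  -> pairs=20 depth=12 groups=5 -> yes
String 2 '{}{{{}}{}{}}{{}{}{{{{}}}}}{{{}{}{}}}': depth seq [1 0 1 2 3 2 1 2 1 2 1 0 1 2 1 2 1 2 3 4 5 4 3 2 1 0 1 2 3 2 3 2 3 2 1 0]
  -> pairs=18 depth=5 groups=4 -> no
String 3 '{}{}{}{{}}{{}{}{}{}{}{}}{{}{}{}{}}{{{}{}}}': depth seq [1 0 1 0 1 0 1 2 1 0 1 2 1 2 1 2 1 2 1 2 1 2 1 0 1 2 1 2 1 2 1 2 1 0 1 2 3 2 3 2 1 0]
  -> pairs=21 depth=3 groups=7 -> no
String 4 '{}{}{}{}{}{{}{}{{}}{}{{{{}}}{}}{}{}}{}': depth seq [1 0 1 0 1 0 1 0 1 0 1 2 1 2 1 2 3 2 1 2 1 2 3 4 5 4 3 2 3 2 1 2 1 2 1 0 1 0]
  -> pairs=19 depth=5 groups=7 -> no
String 5 '{}{}{}{{}{}}{{}}{{}}{{{}}{}{}{}{}{}}': depth seq [1 0 1 0 1 0 1 2 1 2 1 0 1 2 1 0 1 2 1 0 1 2 3 2 1 2 1 2 1 2 1 2 1 2 1 0]
  -> pairs=18 depth=3 groups=7 -> no

Answer: yes no no no no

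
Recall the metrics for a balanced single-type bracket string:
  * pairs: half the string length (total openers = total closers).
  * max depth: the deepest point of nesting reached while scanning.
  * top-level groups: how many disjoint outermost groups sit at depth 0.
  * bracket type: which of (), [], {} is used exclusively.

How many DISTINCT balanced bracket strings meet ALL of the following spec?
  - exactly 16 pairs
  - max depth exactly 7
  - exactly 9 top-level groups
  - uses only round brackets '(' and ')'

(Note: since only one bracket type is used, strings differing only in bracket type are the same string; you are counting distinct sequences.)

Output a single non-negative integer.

Spec: pairs=16 depth=7 groups=9
Count(depth <= 7) = 95922
Count(depth <= 6) = 95751
Count(depth == 7) = 95922 - 95751 = 171

Answer: 171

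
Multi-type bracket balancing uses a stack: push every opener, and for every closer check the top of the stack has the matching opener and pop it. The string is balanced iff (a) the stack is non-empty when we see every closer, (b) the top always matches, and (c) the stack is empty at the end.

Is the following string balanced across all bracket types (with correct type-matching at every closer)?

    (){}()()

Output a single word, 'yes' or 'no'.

Answer: yes

Derivation:
pos 0: push '('; stack = (
pos 1: ')' matches '('; pop; stack = (empty)
pos 2: push '{'; stack = {
pos 3: '}' matches '{'; pop; stack = (empty)
pos 4: push '('; stack = (
pos 5: ')' matches '('; pop; stack = (empty)
pos 6: push '('; stack = (
pos 7: ')' matches '('; pop; stack = (empty)
end: stack empty → VALID
Verdict: properly nested → yes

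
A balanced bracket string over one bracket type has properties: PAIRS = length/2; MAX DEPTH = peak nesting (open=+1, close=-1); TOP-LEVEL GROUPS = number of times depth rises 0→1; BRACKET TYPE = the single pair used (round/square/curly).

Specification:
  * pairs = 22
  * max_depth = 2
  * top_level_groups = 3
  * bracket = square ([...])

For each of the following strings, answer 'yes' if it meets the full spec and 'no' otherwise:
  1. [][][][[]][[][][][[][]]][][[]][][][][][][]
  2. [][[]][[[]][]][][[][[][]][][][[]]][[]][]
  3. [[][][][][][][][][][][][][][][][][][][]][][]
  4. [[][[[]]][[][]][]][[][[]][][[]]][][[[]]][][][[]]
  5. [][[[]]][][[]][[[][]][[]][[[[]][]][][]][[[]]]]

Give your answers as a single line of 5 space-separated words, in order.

String 1 '[][][][[]][[][][][[][]]][][[]][][][][][][]': depth seq [1 0 1 0 1 0 1 2 1 0 1 2 1 2 1 2 1 2 3 2 3 2 1 0 1 0 1 2 1 0 1 0 1 0 1 0 1 0 1 0 1 0]
  -> pairs=21 depth=3 groups=13 -> no
String 2 '[][[]][[[]][]][][[][[][]][][][[]]][[]][]': depth seq [1 0 1 2 1 0 1 2 3 2 1 2 1 0 1 0 1 2 1 2 3 2 3 2 1 2 1 2 1 2 3 2 1 0 1 2 1 0 1 0]
  -> pairs=20 depth=3 groups=7 -> no
String 3 '[[][][][][][][][][][][][][][][][][][][]][][]': depth seq [1 2 1 2 1 2 1 2 1 2 1 2 1 2 1 2 1 2 1 2 1 2 1 2 1 2 1 2 1 2 1 2 1 2 1 2 1 2 1 0 1 0 1 0]
  -> pairs=22 depth=2 groups=3 -> yes
String 4 '[[][[[]]][[][]][]][[][[]][][[]]][][[[]]][][][[]]': depth seq [1 2 1 2 3 4 3 2 1 2 3 2 3 2 1 2 1 0 1 2 1 2 3 2 1 2 1 2 3 2 1 0 1 0 1 2 3 2 1 0 1 0 1 0 1 2 1 0]
  -> pairs=24 depth=4 groups=7 -> no
String 5 '[][[[]]][][[]][[[][]][[]][[[[]][]][][]][[[]]]]': depth seq [1 0 1 2 3 2 1 0 1 0 1 2 1 0 1 2 3 2 3 2 1 2 3 2 1 2 3 4 5 4 3 4 3 2 3 2 3 2 1 2 3 4 3 2 1 0]
  -> pairs=23 depth=5 groups=5 -> no

Answer: no no yes no no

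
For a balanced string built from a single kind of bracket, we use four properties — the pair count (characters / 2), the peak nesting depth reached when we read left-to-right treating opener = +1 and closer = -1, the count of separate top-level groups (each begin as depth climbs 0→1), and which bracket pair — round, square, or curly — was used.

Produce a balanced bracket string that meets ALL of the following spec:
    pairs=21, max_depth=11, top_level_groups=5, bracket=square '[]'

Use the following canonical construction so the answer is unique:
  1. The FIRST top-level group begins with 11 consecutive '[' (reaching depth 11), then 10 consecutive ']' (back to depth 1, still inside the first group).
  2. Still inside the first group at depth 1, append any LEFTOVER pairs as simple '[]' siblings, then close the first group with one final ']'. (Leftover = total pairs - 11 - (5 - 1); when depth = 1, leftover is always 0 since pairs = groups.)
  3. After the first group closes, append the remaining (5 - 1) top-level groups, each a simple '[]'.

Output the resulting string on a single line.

Answer: [[[[[[[[[[[]]]]]]]]]][][][][][][]][][][][]

Derivation:
Spec: pairs=21 depth=11 groups=5
Leftover pairs = 21 - 11 - (5-1) = 6
First group: deep chain of depth 11 + 6 sibling pairs
Remaining 4 groups: simple '[]' each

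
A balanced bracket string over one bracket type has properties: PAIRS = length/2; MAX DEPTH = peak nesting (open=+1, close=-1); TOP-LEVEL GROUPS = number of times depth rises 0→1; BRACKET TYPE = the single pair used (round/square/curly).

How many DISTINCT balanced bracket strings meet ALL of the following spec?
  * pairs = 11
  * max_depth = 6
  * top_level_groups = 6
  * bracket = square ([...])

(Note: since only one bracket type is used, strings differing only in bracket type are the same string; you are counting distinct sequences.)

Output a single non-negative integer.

Answer: 6

Derivation:
Spec: pairs=11 depth=6 groups=6
Count(depth <= 6) = 1638
Count(depth <= 5) = 1632
Count(depth == 6) = 1638 - 1632 = 6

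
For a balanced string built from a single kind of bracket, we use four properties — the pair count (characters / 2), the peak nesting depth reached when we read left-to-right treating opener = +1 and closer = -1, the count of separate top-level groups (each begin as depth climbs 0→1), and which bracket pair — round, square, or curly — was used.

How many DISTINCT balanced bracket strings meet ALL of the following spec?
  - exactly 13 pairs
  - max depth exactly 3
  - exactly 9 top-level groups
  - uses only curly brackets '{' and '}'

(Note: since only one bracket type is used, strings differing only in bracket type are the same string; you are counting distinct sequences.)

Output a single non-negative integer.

Spec: pairs=13 depth=3 groups=9
Count(depth <= 3) = 1134
Count(depth <= 2) = 495
Count(depth == 3) = 1134 - 495 = 639

Answer: 639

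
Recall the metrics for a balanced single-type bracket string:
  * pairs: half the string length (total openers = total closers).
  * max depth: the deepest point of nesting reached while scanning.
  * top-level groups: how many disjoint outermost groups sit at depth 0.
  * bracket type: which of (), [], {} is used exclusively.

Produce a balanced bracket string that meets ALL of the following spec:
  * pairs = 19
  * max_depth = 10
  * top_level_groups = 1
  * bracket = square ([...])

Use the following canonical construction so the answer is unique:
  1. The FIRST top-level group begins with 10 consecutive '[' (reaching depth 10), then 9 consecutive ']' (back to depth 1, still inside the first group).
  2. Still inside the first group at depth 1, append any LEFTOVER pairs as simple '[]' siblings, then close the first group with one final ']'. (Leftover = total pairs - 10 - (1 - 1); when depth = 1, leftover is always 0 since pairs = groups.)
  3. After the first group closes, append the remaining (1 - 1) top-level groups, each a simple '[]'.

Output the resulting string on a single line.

Spec: pairs=19 depth=10 groups=1
Leftover pairs = 19 - 10 - (1-1) = 9
First group: deep chain of depth 10 + 9 sibling pairs
Remaining 0 groups: simple '[]' each

Answer: [[[[[[[[[[]]]]]]]]][][][][][][][][][]]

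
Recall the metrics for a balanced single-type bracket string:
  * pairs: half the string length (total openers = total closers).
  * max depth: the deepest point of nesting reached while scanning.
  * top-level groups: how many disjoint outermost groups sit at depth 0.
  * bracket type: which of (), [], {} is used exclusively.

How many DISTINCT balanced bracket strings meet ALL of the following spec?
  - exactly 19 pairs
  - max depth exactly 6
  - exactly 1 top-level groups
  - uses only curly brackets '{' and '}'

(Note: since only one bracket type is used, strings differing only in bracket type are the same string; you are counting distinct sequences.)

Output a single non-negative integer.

Answer: 108548332

Derivation:
Spec: pairs=19 depth=6 groups=1
Count(depth <= 6) = 173118414
Count(depth <= 5) = 64570082
Count(depth == 6) = 173118414 - 64570082 = 108548332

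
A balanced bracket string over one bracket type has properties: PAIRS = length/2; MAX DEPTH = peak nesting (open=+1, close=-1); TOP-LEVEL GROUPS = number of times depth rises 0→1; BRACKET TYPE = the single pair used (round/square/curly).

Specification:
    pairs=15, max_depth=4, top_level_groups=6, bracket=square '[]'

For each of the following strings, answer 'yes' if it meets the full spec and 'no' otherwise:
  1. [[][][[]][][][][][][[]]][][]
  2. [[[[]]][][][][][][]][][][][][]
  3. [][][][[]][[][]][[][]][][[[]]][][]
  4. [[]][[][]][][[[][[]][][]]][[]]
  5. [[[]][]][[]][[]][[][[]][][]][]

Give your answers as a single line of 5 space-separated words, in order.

String 1 '[[][][[]][][][][][][[]]][][]': depth seq [1 2 1 2 1 2 3 2 1 2 1 2 1 2 1 2 1 2 1 2 3 2 1 0 1 0 1 0]
  -> pairs=14 depth=3 groups=3 -> no
String 2 '[[[[]]][][][][][][]][][][][][]': depth seq [1 2 3 4 3 2 1 2 1 2 1 2 1 2 1 2 1 2 1 0 1 0 1 0 1 0 1 0 1 0]
  -> pairs=15 depth=4 groups=6 -> yes
String 3 '[][][][[]][[][]][[][]][][[[]]][][]': depth seq [1 0 1 0 1 0 1 2 1 0 1 2 1 2 1 0 1 2 1 2 1 0 1 0 1 2 3 2 1 0 1 0 1 0]
  -> pairs=17 depth=3 groups=10 -> no
String 4 '[[]][[][]][][[[][[]][][]]][[]]': depth seq [1 2 1 0 1 2 1 2 1 0 1 0 1 2 3 2 3 4 3 2 3 2 3 2 1 0 1 2 1 0]
  -> pairs=15 depth=4 groups=5 -> no
String 5 '[[[]][]][[]][[]][[][[]][][]][]': depth seq [1 2 3 2 1 2 1 0 1 2 1 0 1 2 1 0 1 2 1 2 3 2 1 2 1 2 1 0 1 0]
  -> pairs=15 depth=3 groups=5 -> no

Answer: no yes no no no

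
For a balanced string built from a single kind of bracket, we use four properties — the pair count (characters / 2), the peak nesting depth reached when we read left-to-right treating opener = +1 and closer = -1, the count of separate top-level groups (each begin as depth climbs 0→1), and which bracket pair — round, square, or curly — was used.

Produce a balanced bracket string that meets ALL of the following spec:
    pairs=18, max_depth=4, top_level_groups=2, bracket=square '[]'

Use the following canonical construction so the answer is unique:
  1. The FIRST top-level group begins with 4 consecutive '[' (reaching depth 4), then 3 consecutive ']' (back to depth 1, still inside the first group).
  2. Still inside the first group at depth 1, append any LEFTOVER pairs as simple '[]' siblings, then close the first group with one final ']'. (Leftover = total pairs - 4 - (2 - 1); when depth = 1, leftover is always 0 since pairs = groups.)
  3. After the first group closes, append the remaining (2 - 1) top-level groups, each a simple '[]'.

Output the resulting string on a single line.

Answer: [[[[]]][][][][][][][][][][][][][]][]

Derivation:
Spec: pairs=18 depth=4 groups=2
Leftover pairs = 18 - 4 - (2-1) = 13
First group: deep chain of depth 4 + 13 sibling pairs
Remaining 1 groups: simple '[]' each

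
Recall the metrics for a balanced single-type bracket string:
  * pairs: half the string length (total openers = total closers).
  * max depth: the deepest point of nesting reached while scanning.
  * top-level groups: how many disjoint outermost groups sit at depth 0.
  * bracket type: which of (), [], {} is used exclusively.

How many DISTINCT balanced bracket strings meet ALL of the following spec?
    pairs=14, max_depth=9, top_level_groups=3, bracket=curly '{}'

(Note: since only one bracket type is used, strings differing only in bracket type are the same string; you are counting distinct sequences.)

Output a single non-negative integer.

Spec: pairs=14 depth=9 groups=3
Count(depth <= 9) = 534201
Count(depth <= 8) = 530400
Count(depth == 9) = 534201 - 530400 = 3801

Answer: 3801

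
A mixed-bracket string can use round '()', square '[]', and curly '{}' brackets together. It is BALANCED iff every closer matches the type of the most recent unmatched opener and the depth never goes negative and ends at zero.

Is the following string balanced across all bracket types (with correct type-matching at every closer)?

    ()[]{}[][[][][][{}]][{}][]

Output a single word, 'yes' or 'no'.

pos 0: push '('; stack = (
pos 1: ')' matches '('; pop; stack = (empty)
pos 2: push '['; stack = [
pos 3: ']' matches '['; pop; stack = (empty)
pos 4: push '{'; stack = {
pos 5: '}' matches '{'; pop; stack = (empty)
pos 6: push '['; stack = [
pos 7: ']' matches '['; pop; stack = (empty)
pos 8: push '['; stack = [
pos 9: push '['; stack = [[
pos 10: ']' matches '['; pop; stack = [
pos 11: push '['; stack = [[
pos 12: ']' matches '['; pop; stack = [
pos 13: push '['; stack = [[
pos 14: ']' matches '['; pop; stack = [
pos 15: push '['; stack = [[
pos 16: push '{'; stack = [[{
pos 17: '}' matches '{'; pop; stack = [[
pos 18: ']' matches '['; pop; stack = [
pos 19: ']' matches '['; pop; stack = (empty)
pos 20: push '['; stack = [
pos 21: push '{'; stack = [{
pos 22: '}' matches '{'; pop; stack = [
pos 23: ']' matches '['; pop; stack = (empty)
pos 24: push '['; stack = [
pos 25: ']' matches '['; pop; stack = (empty)
end: stack empty → VALID
Verdict: properly nested → yes

Answer: yes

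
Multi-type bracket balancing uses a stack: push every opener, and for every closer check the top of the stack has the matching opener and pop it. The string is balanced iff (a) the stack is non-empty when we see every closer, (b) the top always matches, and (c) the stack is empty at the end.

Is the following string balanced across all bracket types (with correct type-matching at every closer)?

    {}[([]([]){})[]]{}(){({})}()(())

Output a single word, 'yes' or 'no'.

pos 0: push '{'; stack = {
pos 1: '}' matches '{'; pop; stack = (empty)
pos 2: push '['; stack = [
pos 3: push '('; stack = [(
pos 4: push '['; stack = [([
pos 5: ']' matches '['; pop; stack = [(
pos 6: push '('; stack = [((
pos 7: push '['; stack = [(([
pos 8: ']' matches '['; pop; stack = [((
pos 9: ')' matches '('; pop; stack = [(
pos 10: push '{'; stack = [({
pos 11: '}' matches '{'; pop; stack = [(
pos 12: ')' matches '('; pop; stack = [
pos 13: push '['; stack = [[
pos 14: ']' matches '['; pop; stack = [
pos 15: ']' matches '['; pop; stack = (empty)
pos 16: push '{'; stack = {
pos 17: '}' matches '{'; pop; stack = (empty)
pos 18: push '('; stack = (
pos 19: ')' matches '('; pop; stack = (empty)
pos 20: push '{'; stack = {
pos 21: push '('; stack = {(
pos 22: push '{'; stack = {({
pos 23: '}' matches '{'; pop; stack = {(
pos 24: ')' matches '('; pop; stack = {
pos 25: '}' matches '{'; pop; stack = (empty)
pos 26: push '('; stack = (
pos 27: ')' matches '('; pop; stack = (empty)
pos 28: push '('; stack = (
pos 29: push '('; stack = ((
pos 30: ')' matches '('; pop; stack = (
pos 31: ')' matches '('; pop; stack = (empty)
end: stack empty → VALID
Verdict: properly nested → yes

Answer: yes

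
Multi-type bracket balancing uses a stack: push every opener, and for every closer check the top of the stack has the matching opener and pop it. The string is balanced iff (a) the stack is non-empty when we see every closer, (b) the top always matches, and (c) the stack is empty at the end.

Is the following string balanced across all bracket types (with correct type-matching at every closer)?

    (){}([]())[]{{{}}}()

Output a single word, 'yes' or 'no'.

pos 0: push '('; stack = (
pos 1: ')' matches '('; pop; stack = (empty)
pos 2: push '{'; stack = {
pos 3: '}' matches '{'; pop; stack = (empty)
pos 4: push '('; stack = (
pos 5: push '['; stack = ([
pos 6: ']' matches '['; pop; stack = (
pos 7: push '('; stack = ((
pos 8: ')' matches '('; pop; stack = (
pos 9: ')' matches '('; pop; stack = (empty)
pos 10: push '['; stack = [
pos 11: ']' matches '['; pop; stack = (empty)
pos 12: push '{'; stack = {
pos 13: push '{'; stack = {{
pos 14: push '{'; stack = {{{
pos 15: '}' matches '{'; pop; stack = {{
pos 16: '}' matches '{'; pop; stack = {
pos 17: '}' matches '{'; pop; stack = (empty)
pos 18: push '('; stack = (
pos 19: ')' matches '('; pop; stack = (empty)
end: stack empty → VALID
Verdict: properly nested → yes

Answer: yes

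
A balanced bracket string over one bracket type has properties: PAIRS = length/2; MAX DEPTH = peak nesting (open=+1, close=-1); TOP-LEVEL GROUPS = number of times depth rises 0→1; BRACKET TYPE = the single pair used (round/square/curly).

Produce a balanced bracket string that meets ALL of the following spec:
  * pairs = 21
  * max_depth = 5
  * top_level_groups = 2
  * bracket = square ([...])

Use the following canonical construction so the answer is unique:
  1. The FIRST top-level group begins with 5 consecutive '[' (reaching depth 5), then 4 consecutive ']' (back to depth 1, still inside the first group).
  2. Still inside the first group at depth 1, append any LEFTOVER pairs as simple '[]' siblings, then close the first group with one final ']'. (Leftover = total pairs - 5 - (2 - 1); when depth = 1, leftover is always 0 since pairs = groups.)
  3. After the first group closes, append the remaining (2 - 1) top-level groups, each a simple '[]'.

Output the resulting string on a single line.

Answer: [[[[[]]]][][][][][][][][][][][][][][][]][]

Derivation:
Spec: pairs=21 depth=5 groups=2
Leftover pairs = 21 - 5 - (2-1) = 15
First group: deep chain of depth 5 + 15 sibling pairs
Remaining 1 groups: simple '[]' each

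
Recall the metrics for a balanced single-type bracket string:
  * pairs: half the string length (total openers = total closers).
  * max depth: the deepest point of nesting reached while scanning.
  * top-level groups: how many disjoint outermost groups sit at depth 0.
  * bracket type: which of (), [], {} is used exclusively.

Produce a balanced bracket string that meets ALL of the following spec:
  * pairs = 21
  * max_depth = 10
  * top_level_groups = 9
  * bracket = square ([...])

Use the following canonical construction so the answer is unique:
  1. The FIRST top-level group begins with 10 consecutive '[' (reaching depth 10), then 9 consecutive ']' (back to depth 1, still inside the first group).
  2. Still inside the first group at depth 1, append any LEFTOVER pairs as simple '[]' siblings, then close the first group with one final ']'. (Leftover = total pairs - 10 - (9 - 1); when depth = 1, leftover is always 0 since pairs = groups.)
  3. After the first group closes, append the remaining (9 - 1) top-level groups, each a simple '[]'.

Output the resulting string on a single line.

Spec: pairs=21 depth=10 groups=9
Leftover pairs = 21 - 10 - (9-1) = 3
First group: deep chain of depth 10 + 3 sibling pairs
Remaining 8 groups: simple '[]' each

Answer: [[[[[[[[[[]]]]]]]]][][][]][][][][][][][][]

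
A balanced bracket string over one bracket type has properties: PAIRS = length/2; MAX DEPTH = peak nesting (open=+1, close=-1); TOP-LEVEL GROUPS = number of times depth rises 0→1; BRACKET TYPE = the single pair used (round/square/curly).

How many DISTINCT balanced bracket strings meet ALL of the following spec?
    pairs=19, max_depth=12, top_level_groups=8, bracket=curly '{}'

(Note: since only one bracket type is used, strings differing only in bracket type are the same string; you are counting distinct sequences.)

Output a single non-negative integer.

Answer: 8

Derivation:
Spec: pairs=19 depth=12 groups=8
Count(depth <= 12) = 14567280
Count(depth <= 11) = 14567272
Count(depth == 12) = 14567280 - 14567272 = 8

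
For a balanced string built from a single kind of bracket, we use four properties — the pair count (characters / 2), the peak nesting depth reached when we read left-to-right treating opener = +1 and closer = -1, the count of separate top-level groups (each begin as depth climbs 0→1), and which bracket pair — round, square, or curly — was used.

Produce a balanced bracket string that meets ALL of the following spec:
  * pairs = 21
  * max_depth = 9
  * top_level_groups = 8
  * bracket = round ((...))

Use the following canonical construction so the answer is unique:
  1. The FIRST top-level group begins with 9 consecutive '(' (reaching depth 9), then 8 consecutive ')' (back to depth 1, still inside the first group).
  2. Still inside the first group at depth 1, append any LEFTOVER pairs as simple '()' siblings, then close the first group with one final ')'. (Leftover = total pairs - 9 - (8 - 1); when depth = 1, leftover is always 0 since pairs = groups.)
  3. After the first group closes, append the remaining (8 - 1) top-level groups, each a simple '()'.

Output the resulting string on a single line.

Spec: pairs=21 depth=9 groups=8
Leftover pairs = 21 - 9 - (8-1) = 5
First group: deep chain of depth 9 + 5 sibling pairs
Remaining 7 groups: simple '()' each

Answer: ((((((((())))))))()()()()())()()()()()()()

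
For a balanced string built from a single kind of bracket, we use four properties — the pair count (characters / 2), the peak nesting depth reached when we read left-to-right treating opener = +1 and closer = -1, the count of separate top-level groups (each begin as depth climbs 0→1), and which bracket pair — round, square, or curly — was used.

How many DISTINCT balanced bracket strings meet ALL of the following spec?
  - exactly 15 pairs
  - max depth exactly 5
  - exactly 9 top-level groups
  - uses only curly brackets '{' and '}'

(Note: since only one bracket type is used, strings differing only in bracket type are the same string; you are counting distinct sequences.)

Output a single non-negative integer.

Spec: pairs=15 depth=5 groups=9
Count(depth <= 5) = 23094
Count(depth <= 4) = 21897
Count(depth == 5) = 23094 - 21897 = 1197

Answer: 1197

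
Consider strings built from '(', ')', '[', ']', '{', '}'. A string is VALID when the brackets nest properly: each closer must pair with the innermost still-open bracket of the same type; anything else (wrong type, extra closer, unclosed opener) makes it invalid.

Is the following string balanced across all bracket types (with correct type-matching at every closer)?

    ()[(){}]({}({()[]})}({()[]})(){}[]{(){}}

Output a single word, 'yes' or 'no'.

Answer: no

Derivation:
pos 0: push '('; stack = (
pos 1: ')' matches '('; pop; stack = (empty)
pos 2: push '['; stack = [
pos 3: push '('; stack = [(
pos 4: ')' matches '('; pop; stack = [
pos 5: push '{'; stack = [{
pos 6: '}' matches '{'; pop; stack = [
pos 7: ']' matches '['; pop; stack = (empty)
pos 8: push '('; stack = (
pos 9: push '{'; stack = ({
pos 10: '}' matches '{'; pop; stack = (
pos 11: push '('; stack = ((
pos 12: push '{'; stack = (({
pos 13: push '('; stack = (({(
pos 14: ')' matches '('; pop; stack = (({
pos 15: push '['; stack = (({[
pos 16: ']' matches '['; pop; stack = (({
pos 17: '}' matches '{'; pop; stack = ((
pos 18: ')' matches '('; pop; stack = (
pos 19: saw closer '}' but top of stack is '(' (expected ')') → INVALID
Verdict: type mismatch at position 19: '}' closes '(' → no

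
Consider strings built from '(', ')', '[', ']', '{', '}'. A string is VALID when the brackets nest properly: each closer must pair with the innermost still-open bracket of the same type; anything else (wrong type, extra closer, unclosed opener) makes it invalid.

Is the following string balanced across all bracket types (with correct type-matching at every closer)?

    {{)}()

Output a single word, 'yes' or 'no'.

pos 0: push '{'; stack = {
pos 1: push '{'; stack = {{
pos 2: saw closer ')' but top of stack is '{' (expected '}') → INVALID
Verdict: type mismatch at position 2: ')' closes '{' → no

Answer: no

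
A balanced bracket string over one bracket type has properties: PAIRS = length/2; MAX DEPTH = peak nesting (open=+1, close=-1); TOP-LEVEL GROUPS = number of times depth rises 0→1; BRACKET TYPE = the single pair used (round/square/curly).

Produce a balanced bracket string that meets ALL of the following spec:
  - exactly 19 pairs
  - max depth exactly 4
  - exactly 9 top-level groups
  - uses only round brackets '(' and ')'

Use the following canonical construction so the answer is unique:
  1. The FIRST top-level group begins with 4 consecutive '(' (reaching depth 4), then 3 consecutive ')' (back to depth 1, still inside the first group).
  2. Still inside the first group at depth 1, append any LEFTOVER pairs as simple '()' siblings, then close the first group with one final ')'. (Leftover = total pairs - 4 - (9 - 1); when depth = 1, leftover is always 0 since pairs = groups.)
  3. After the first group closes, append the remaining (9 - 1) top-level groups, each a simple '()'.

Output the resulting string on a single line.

Answer: (((()))()()()()()()())()()()()()()()()

Derivation:
Spec: pairs=19 depth=4 groups=9
Leftover pairs = 19 - 4 - (9-1) = 7
First group: deep chain of depth 4 + 7 sibling pairs
Remaining 8 groups: simple '()' each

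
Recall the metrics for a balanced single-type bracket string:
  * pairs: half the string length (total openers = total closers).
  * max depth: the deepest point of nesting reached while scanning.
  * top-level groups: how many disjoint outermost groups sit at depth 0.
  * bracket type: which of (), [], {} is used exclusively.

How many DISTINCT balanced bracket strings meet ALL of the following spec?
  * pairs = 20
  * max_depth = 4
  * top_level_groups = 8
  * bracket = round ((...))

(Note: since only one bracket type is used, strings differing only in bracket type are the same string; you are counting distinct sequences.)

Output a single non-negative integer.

Answer: 21851738

Derivation:
Spec: pairs=20 depth=4 groups=8
Count(depth <= 4) = 30034170
Count(depth <= 3) = 8182432
Count(depth == 4) = 30034170 - 8182432 = 21851738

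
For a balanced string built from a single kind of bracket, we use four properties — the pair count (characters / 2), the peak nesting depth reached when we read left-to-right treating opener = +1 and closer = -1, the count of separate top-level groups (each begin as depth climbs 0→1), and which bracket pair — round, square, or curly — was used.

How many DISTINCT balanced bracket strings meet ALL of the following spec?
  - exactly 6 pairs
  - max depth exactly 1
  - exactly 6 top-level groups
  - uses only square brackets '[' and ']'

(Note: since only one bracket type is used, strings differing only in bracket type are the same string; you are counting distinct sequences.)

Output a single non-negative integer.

Spec: pairs=6 depth=1 groups=6
Count(depth <= 1) = 1
Count(depth <= 0) = 0
Count(depth == 1) = 1 - 0 = 1

Answer: 1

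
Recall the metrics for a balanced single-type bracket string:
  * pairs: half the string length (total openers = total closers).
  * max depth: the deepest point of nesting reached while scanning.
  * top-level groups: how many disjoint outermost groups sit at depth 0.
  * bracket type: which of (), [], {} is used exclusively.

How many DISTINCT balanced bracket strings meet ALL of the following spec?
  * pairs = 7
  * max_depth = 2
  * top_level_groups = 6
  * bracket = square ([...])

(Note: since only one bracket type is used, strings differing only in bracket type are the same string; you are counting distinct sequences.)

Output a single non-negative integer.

Spec: pairs=7 depth=2 groups=6
Count(depth <= 2) = 6
Count(depth <= 1) = 0
Count(depth == 2) = 6 - 0 = 6

Answer: 6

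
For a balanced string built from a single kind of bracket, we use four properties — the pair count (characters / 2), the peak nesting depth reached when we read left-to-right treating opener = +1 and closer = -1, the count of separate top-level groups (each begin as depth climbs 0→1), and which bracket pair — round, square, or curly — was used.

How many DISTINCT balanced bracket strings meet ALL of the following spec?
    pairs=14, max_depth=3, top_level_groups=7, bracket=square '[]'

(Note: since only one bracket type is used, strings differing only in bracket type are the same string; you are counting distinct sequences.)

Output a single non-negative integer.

Answer: 18109

Derivation:
Spec: pairs=14 depth=3 groups=7
Count(depth <= 3) = 19825
Count(depth <= 2) = 1716
Count(depth == 3) = 19825 - 1716 = 18109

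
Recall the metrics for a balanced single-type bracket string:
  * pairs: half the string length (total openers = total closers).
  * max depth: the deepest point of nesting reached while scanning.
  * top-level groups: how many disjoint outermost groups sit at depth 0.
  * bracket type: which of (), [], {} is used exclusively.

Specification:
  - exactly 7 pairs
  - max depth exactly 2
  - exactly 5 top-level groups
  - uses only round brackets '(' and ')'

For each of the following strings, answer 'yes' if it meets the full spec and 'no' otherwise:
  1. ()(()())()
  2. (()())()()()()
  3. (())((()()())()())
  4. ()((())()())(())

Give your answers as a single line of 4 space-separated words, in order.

Answer: no yes no no

Derivation:
String 1 '()(()())()': depth seq [1 0 1 2 1 2 1 0 1 0]
  -> pairs=5 depth=2 groups=3 -> no
String 2 '(()())()()()()': depth seq [1 2 1 2 1 0 1 0 1 0 1 0 1 0]
  -> pairs=7 depth=2 groups=5 -> yes
String 3 '(())((()()())()())': depth seq [1 2 1 0 1 2 3 2 3 2 3 2 1 2 1 2 1 0]
  -> pairs=9 depth=3 groups=2 -> no
String 4 '()((())()())(())': depth seq [1 0 1 2 3 2 1 2 1 2 1 0 1 2 1 0]
  -> pairs=8 depth=3 groups=3 -> no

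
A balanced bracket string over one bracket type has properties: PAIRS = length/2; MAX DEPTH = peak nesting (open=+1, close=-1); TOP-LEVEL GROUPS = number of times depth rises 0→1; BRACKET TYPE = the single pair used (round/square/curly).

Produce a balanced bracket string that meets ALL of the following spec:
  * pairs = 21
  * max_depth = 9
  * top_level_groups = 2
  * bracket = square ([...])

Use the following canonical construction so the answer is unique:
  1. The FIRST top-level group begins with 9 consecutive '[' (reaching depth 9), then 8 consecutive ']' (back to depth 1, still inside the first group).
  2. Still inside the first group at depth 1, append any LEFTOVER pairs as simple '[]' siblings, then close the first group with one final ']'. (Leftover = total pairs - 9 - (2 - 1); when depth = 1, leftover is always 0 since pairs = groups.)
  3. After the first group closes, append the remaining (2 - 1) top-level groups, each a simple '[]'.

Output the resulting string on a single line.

Spec: pairs=21 depth=9 groups=2
Leftover pairs = 21 - 9 - (2-1) = 11
First group: deep chain of depth 9 + 11 sibling pairs
Remaining 1 groups: simple '[]' each

Answer: [[[[[[[[[]]]]]]]][][][][][][][][][][][]][]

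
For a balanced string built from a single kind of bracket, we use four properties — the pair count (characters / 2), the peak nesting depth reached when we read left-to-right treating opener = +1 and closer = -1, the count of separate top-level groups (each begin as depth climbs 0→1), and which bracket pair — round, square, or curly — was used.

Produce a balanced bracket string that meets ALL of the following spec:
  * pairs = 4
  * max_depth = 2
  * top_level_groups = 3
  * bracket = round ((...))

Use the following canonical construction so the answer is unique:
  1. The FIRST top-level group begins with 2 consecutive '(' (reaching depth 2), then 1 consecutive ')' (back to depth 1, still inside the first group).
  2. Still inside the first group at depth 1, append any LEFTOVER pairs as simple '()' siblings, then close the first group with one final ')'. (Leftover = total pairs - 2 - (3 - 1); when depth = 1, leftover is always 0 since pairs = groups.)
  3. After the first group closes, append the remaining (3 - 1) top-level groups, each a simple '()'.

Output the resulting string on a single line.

Answer: (())()()

Derivation:
Spec: pairs=4 depth=2 groups=3
Leftover pairs = 4 - 2 - (3-1) = 0
First group: deep chain of depth 2 + 0 sibling pairs
Remaining 2 groups: simple '()' each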